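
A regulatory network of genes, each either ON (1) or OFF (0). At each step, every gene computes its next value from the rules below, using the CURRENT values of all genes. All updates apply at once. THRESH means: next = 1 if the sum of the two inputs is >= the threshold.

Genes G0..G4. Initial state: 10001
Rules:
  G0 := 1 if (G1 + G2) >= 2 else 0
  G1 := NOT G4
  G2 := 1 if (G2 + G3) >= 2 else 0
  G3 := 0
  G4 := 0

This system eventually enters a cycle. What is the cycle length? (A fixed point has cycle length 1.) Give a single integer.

Answer: 1

Derivation:
Step 0: 10001
Step 1: G0=(0+0>=2)=0 G1=NOT G4=NOT 1=0 G2=(0+0>=2)=0 G3=0(const) G4=0(const) -> 00000
Step 2: G0=(0+0>=2)=0 G1=NOT G4=NOT 0=1 G2=(0+0>=2)=0 G3=0(const) G4=0(const) -> 01000
Step 3: G0=(1+0>=2)=0 G1=NOT G4=NOT 0=1 G2=(0+0>=2)=0 G3=0(const) G4=0(const) -> 01000
State from step 3 equals state from step 2 -> cycle length 1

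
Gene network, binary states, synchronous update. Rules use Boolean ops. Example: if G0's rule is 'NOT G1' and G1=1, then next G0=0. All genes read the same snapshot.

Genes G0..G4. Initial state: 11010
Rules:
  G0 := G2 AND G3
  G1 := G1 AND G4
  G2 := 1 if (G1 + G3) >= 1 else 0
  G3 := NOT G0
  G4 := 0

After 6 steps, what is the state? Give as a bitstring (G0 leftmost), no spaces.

Step 1: G0=G2&G3=0&1=0 G1=G1&G4=1&0=0 G2=(1+1>=1)=1 G3=NOT G0=NOT 1=0 G4=0(const) -> 00100
Step 2: G0=G2&G3=1&0=0 G1=G1&G4=0&0=0 G2=(0+0>=1)=0 G3=NOT G0=NOT 0=1 G4=0(const) -> 00010
Step 3: G0=G2&G3=0&1=0 G1=G1&G4=0&0=0 G2=(0+1>=1)=1 G3=NOT G0=NOT 0=1 G4=0(const) -> 00110
Step 4: G0=G2&G3=1&1=1 G1=G1&G4=0&0=0 G2=(0+1>=1)=1 G3=NOT G0=NOT 0=1 G4=0(const) -> 10110
Step 5: G0=G2&G3=1&1=1 G1=G1&G4=0&0=0 G2=(0+1>=1)=1 G3=NOT G0=NOT 1=0 G4=0(const) -> 10100
Step 6: G0=G2&G3=1&0=0 G1=G1&G4=0&0=0 G2=(0+0>=1)=0 G3=NOT G0=NOT 1=0 G4=0(const) -> 00000

00000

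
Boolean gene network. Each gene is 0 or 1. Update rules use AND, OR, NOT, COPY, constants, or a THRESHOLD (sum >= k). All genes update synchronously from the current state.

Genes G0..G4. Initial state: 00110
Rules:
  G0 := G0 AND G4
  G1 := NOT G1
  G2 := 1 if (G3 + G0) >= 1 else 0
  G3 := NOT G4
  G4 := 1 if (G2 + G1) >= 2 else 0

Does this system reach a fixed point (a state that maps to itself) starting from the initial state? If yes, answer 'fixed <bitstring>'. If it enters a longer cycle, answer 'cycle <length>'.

Answer: cycle 2

Derivation:
Step 0: 00110
Step 1: G0=G0&G4=0&0=0 G1=NOT G1=NOT 0=1 G2=(1+0>=1)=1 G3=NOT G4=NOT 0=1 G4=(1+0>=2)=0 -> 01110
Step 2: G0=G0&G4=0&0=0 G1=NOT G1=NOT 1=0 G2=(1+0>=1)=1 G3=NOT G4=NOT 0=1 G4=(1+1>=2)=1 -> 00111
Step 3: G0=G0&G4=0&1=0 G1=NOT G1=NOT 0=1 G2=(1+0>=1)=1 G3=NOT G4=NOT 1=0 G4=(1+0>=2)=0 -> 01100
Step 4: G0=G0&G4=0&0=0 G1=NOT G1=NOT 1=0 G2=(0+0>=1)=0 G3=NOT G4=NOT 0=1 G4=(1+1>=2)=1 -> 00011
Step 5: G0=G0&G4=0&1=0 G1=NOT G1=NOT 0=1 G2=(1+0>=1)=1 G3=NOT G4=NOT 1=0 G4=(0+0>=2)=0 -> 01100
Cycle of length 2 starting at step 3 -> no fixed point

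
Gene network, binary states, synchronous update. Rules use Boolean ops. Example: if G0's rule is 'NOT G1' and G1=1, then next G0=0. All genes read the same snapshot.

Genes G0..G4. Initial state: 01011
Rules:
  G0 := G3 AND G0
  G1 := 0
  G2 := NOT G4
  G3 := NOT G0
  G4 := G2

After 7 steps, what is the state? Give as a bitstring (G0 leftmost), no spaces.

Step 1: G0=G3&G0=1&0=0 G1=0(const) G2=NOT G4=NOT 1=0 G3=NOT G0=NOT 0=1 G4=G2=0 -> 00010
Step 2: G0=G3&G0=1&0=0 G1=0(const) G2=NOT G4=NOT 0=1 G3=NOT G0=NOT 0=1 G4=G2=0 -> 00110
Step 3: G0=G3&G0=1&0=0 G1=0(const) G2=NOT G4=NOT 0=1 G3=NOT G0=NOT 0=1 G4=G2=1 -> 00111
Step 4: G0=G3&G0=1&0=0 G1=0(const) G2=NOT G4=NOT 1=0 G3=NOT G0=NOT 0=1 G4=G2=1 -> 00011
Step 5: G0=G3&G0=1&0=0 G1=0(const) G2=NOT G4=NOT 1=0 G3=NOT G0=NOT 0=1 G4=G2=0 -> 00010
Step 6: G0=G3&G0=1&0=0 G1=0(const) G2=NOT G4=NOT 0=1 G3=NOT G0=NOT 0=1 G4=G2=0 -> 00110
Step 7: G0=G3&G0=1&0=0 G1=0(const) G2=NOT G4=NOT 0=1 G3=NOT G0=NOT 0=1 G4=G2=1 -> 00111

00111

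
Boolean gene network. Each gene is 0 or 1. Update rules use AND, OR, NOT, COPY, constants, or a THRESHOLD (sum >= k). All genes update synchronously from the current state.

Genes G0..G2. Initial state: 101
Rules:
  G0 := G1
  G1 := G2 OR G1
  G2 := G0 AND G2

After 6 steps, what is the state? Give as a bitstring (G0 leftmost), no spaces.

Step 1: G0=G1=0 G1=G2|G1=1|0=1 G2=G0&G2=1&1=1 -> 011
Step 2: G0=G1=1 G1=G2|G1=1|1=1 G2=G0&G2=0&1=0 -> 110
Step 3: G0=G1=1 G1=G2|G1=0|1=1 G2=G0&G2=1&0=0 -> 110
Step 4: G0=G1=1 G1=G2|G1=0|1=1 G2=G0&G2=1&0=0 -> 110
Step 5: G0=G1=1 G1=G2|G1=0|1=1 G2=G0&G2=1&0=0 -> 110
Step 6: G0=G1=1 G1=G2|G1=0|1=1 G2=G0&G2=1&0=0 -> 110

110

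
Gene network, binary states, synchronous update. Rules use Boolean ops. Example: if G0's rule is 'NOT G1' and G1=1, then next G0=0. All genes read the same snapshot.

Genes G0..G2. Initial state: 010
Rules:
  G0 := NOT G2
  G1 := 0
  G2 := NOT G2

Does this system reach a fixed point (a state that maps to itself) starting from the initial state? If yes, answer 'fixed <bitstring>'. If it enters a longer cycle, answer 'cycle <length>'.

Answer: cycle 2

Derivation:
Step 0: 010
Step 1: G0=NOT G2=NOT 0=1 G1=0(const) G2=NOT G2=NOT 0=1 -> 101
Step 2: G0=NOT G2=NOT 1=0 G1=0(const) G2=NOT G2=NOT 1=0 -> 000
Step 3: G0=NOT G2=NOT 0=1 G1=0(const) G2=NOT G2=NOT 0=1 -> 101
Cycle of length 2 starting at step 1 -> no fixed point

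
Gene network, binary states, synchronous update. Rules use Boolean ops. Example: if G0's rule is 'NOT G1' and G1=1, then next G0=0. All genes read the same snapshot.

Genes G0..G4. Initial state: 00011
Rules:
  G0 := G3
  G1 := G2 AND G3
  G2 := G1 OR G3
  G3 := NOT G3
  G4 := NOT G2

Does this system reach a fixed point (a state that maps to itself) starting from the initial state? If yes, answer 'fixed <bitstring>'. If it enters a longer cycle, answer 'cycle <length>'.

Step 0: 00011
Step 1: G0=G3=1 G1=G2&G3=0&1=0 G2=G1|G3=0|1=1 G3=NOT G3=NOT 1=0 G4=NOT G2=NOT 0=1 -> 10101
Step 2: G0=G3=0 G1=G2&G3=1&0=0 G2=G1|G3=0|0=0 G3=NOT G3=NOT 0=1 G4=NOT G2=NOT 1=0 -> 00010
Step 3: G0=G3=1 G1=G2&G3=0&1=0 G2=G1|G3=0|1=1 G3=NOT G3=NOT 1=0 G4=NOT G2=NOT 0=1 -> 10101
Cycle of length 2 starting at step 1 -> no fixed point

Answer: cycle 2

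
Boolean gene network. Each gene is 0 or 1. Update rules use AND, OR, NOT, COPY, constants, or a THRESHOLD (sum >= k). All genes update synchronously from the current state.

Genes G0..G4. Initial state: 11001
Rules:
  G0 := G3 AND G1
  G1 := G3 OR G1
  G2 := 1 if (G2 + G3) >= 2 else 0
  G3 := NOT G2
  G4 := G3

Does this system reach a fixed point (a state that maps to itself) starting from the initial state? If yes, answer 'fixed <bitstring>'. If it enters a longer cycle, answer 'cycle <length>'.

Step 0: 11001
Step 1: G0=G3&G1=0&1=0 G1=G3|G1=0|1=1 G2=(0+0>=2)=0 G3=NOT G2=NOT 0=1 G4=G3=0 -> 01010
Step 2: G0=G3&G1=1&1=1 G1=G3|G1=1|1=1 G2=(0+1>=2)=0 G3=NOT G2=NOT 0=1 G4=G3=1 -> 11011
Step 3: G0=G3&G1=1&1=1 G1=G3|G1=1|1=1 G2=(0+1>=2)=0 G3=NOT G2=NOT 0=1 G4=G3=1 -> 11011
Fixed point reached at step 2: 11011

Answer: fixed 11011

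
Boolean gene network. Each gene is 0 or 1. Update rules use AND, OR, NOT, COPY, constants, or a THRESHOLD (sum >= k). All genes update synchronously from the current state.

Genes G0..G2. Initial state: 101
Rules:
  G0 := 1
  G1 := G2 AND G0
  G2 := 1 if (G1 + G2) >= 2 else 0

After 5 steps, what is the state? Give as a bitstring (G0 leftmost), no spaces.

Step 1: G0=1(const) G1=G2&G0=1&1=1 G2=(0+1>=2)=0 -> 110
Step 2: G0=1(const) G1=G2&G0=0&1=0 G2=(1+0>=2)=0 -> 100
Step 3: G0=1(const) G1=G2&G0=0&1=0 G2=(0+0>=2)=0 -> 100
Step 4: G0=1(const) G1=G2&G0=0&1=0 G2=(0+0>=2)=0 -> 100
Step 5: G0=1(const) G1=G2&G0=0&1=0 G2=(0+0>=2)=0 -> 100

100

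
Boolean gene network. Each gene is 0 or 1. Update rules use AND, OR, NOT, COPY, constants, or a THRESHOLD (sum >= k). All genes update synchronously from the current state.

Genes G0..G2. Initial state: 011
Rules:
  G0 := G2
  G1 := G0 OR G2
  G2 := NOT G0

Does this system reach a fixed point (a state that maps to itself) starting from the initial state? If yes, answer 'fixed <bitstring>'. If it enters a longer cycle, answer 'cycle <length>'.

Answer: cycle 4

Derivation:
Step 0: 011
Step 1: G0=G2=1 G1=G0|G2=0|1=1 G2=NOT G0=NOT 0=1 -> 111
Step 2: G0=G2=1 G1=G0|G2=1|1=1 G2=NOT G0=NOT 1=0 -> 110
Step 3: G0=G2=0 G1=G0|G2=1|0=1 G2=NOT G0=NOT 1=0 -> 010
Step 4: G0=G2=0 G1=G0|G2=0|0=0 G2=NOT G0=NOT 0=1 -> 001
Step 5: G0=G2=1 G1=G0|G2=0|1=1 G2=NOT G0=NOT 0=1 -> 111
Cycle of length 4 starting at step 1 -> no fixed point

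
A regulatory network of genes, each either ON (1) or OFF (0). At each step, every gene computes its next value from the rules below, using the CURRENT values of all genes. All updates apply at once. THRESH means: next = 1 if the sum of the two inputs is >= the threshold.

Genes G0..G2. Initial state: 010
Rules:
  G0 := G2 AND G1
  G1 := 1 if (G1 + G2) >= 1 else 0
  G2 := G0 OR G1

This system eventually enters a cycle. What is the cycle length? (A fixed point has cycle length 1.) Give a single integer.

Answer: 1

Derivation:
Step 0: 010
Step 1: G0=G2&G1=0&1=0 G1=(1+0>=1)=1 G2=G0|G1=0|1=1 -> 011
Step 2: G0=G2&G1=1&1=1 G1=(1+1>=1)=1 G2=G0|G1=0|1=1 -> 111
Step 3: G0=G2&G1=1&1=1 G1=(1+1>=1)=1 G2=G0|G1=1|1=1 -> 111
State from step 3 equals state from step 2 -> cycle length 1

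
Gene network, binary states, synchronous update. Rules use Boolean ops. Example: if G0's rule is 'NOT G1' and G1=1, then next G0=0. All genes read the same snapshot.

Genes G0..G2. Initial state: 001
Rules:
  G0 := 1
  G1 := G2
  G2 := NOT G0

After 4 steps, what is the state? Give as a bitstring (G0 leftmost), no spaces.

Step 1: G0=1(const) G1=G2=1 G2=NOT G0=NOT 0=1 -> 111
Step 2: G0=1(const) G1=G2=1 G2=NOT G0=NOT 1=0 -> 110
Step 3: G0=1(const) G1=G2=0 G2=NOT G0=NOT 1=0 -> 100
Step 4: G0=1(const) G1=G2=0 G2=NOT G0=NOT 1=0 -> 100

100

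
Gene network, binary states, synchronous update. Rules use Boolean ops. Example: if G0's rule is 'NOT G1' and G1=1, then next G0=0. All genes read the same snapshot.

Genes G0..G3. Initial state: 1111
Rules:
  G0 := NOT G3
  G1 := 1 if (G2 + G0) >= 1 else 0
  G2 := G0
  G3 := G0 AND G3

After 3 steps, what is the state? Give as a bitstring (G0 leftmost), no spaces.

Step 1: G0=NOT G3=NOT 1=0 G1=(1+1>=1)=1 G2=G0=1 G3=G0&G3=1&1=1 -> 0111
Step 2: G0=NOT G3=NOT 1=0 G1=(1+0>=1)=1 G2=G0=0 G3=G0&G3=0&1=0 -> 0100
Step 3: G0=NOT G3=NOT 0=1 G1=(0+0>=1)=0 G2=G0=0 G3=G0&G3=0&0=0 -> 1000

1000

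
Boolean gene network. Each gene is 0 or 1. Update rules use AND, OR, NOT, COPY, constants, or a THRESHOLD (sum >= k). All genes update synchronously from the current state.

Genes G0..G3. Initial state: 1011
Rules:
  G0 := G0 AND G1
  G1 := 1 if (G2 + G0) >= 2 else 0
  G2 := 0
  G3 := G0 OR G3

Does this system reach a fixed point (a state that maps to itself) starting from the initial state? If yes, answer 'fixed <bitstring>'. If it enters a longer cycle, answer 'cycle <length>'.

Step 0: 1011
Step 1: G0=G0&G1=1&0=0 G1=(1+1>=2)=1 G2=0(const) G3=G0|G3=1|1=1 -> 0101
Step 2: G0=G0&G1=0&1=0 G1=(0+0>=2)=0 G2=0(const) G3=G0|G3=0|1=1 -> 0001
Step 3: G0=G0&G1=0&0=0 G1=(0+0>=2)=0 G2=0(const) G3=G0|G3=0|1=1 -> 0001
Fixed point reached at step 2: 0001

Answer: fixed 0001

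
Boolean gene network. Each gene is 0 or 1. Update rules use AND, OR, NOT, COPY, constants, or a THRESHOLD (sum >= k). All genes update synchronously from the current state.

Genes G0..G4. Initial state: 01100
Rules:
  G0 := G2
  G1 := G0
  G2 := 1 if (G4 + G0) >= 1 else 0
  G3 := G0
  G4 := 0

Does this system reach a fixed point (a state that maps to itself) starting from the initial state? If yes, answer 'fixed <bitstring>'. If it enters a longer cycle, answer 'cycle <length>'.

Answer: cycle 2

Derivation:
Step 0: 01100
Step 1: G0=G2=1 G1=G0=0 G2=(0+0>=1)=0 G3=G0=0 G4=0(const) -> 10000
Step 2: G0=G2=0 G1=G0=1 G2=(0+1>=1)=1 G3=G0=1 G4=0(const) -> 01110
Step 3: G0=G2=1 G1=G0=0 G2=(0+0>=1)=0 G3=G0=0 G4=0(const) -> 10000
Cycle of length 2 starting at step 1 -> no fixed point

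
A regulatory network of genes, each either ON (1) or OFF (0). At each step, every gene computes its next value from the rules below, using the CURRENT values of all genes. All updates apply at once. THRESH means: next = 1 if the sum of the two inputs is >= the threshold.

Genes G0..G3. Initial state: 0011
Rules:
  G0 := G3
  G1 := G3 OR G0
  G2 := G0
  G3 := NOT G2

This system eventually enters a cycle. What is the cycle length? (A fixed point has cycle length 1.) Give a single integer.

Answer: 2

Derivation:
Step 0: 0011
Step 1: G0=G3=1 G1=G3|G0=1|0=1 G2=G0=0 G3=NOT G2=NOT 1=0 -> 1100
Step 2: G0=G3=0 G1=G3|G0=0|1=1 G2=G0=1 G3=NOT G2=NOT 0=1 -> 0111
Step 3: G0=G3=1 G1=G3|G0=1|0=1 G2=G0=0 G3=NOT G2=NOT 1=0 -> 1100
State from step 3 equals state from step 1 -> cycle length 2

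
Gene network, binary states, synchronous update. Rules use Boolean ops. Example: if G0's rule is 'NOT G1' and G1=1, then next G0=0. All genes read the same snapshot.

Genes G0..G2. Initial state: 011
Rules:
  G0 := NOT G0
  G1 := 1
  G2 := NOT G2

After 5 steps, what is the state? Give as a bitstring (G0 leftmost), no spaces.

Step 1: G0=NOT G0=NOT 0=1 G1=1(const) G2=NOT G2=NOT 1=0 -> 110
Step 2: G0=NOT G0=NOT 1=0 G1=1(const) G2=NOT G2=NOT 0=1 -> 011
Step 3: G0=NOT G0=NOT 0=1 G1=1(const) G2=NOT G2=NOT 1=0 -> 110
Step 4: G0=NOT G0=NOT 1=0 G1=1(const) G2=NOT G2=NOT 0=1 -> 011
Step 5: G0=NOT G0=NOT 0=1 G1=1(const) G2=NOT G2=NOT 1=0 -> 110

110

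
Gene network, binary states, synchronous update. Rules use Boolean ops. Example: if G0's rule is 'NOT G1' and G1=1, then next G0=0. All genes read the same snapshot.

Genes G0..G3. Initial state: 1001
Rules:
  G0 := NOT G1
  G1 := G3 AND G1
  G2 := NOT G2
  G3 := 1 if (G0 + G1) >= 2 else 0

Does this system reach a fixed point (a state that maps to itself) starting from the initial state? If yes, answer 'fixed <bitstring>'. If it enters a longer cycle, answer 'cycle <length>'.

Answer: cycle 2

Derivation:
Step 0: 1001
Step 1: G0=NOT G1=NOT 0=1 G1=G3&G1=1&0=0 G2=NOT G2=NOT 0=1 G3=(1+0>=2)=0 -> 1010
Step 2: G0=NOT G1=NOT 0=1 G1=G3&G1=0&0=0 G2=NOT G2=NOT 1=0 G3=(1+0>=2)=0 -> 1000
Step 3: G0=NOT G1=NOT 0=1 G1=G3&G1=0&0=0 G2=NOT G2=NOT 0=1 G3=(1+0>=2)=0 -> 1010
Cycle of length 2 starting at step 1 -> no fixed point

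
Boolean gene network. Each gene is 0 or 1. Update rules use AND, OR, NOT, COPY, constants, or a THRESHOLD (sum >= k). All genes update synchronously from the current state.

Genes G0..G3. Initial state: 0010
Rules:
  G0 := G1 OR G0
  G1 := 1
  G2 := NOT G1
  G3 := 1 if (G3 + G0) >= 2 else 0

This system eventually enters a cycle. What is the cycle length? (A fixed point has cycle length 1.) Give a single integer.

Step 0: 0010
Step 1: G0=G1|G0=0|0=0 G1=1(const) G2=NOT G1=NOT 0=1 G3=(0+0>=2)=0 -> 0110
Step 2: G0=G1|G0=1|0=1 G1=1(const) G2=NOT G1=NOT 1=0 G3=(0+0>=2)=0 -> 1100
Step 3: G0=G1|G0=1|1=1 G1=1(const) G2=NOT G1=NOT 1=0 G3=(0+1>=2)=0 -> 1100
State from step 3 equals state from step 2 -> cycle length 1

Answer: 1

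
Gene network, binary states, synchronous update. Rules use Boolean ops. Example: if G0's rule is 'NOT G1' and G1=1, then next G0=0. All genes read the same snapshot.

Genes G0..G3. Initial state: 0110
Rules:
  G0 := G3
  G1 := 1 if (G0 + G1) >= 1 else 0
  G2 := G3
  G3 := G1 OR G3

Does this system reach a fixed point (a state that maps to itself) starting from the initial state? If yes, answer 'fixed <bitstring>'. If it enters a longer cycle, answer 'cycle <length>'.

Answer: fixed 1111

Derivation:
Step 0: 0110
Step 1: G0=G3=0 G1=(0+1>=1)=1 G2=G3=0 G3=G1|G3=1|0=1 -> 0101
Step 2: G0=G3=1 G1=(0+1>=1)=1 G2=G3=1 G3=G1|G3=1|1=1 -> 1111
Step 3: G0=G3=1 G1=(1+1>=1)=1 G2=G3=1 G3=G1|G3=1|1=1 -> 1111
Fixed point reached at step 2: 1111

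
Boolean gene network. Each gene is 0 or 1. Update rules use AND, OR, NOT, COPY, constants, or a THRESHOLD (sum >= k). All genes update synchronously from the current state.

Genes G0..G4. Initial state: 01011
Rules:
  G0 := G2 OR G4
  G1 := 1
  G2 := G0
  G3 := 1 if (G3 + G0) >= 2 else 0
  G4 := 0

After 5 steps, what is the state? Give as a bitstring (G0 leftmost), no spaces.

Step 1: G0=G2|G4=0|1=1 G1=1(const) G2=G0=0 G3=(1+0>=2)=0 G4=0(const) -> 11000
Step 2: G0=G2|G4=0|0=0 G1=1(const) G2=G0=1 G3=(0+1>=2)=0 G4=0(const) -> 01100
Step 3: G0=G2|G4=1|0=1 G1=1(const) G2=G0=0 G3=(0+0>=2)=0 G4=0(const) -> 11000
Step 4: G0=G2|G4=0|0=0 G1=1(const) G2=G0=1 G3=(0+1>=2)=0 G4=0(const) -> 01100
Step 5: G0=G2|G4=1|0=1 G1=1(const) G2=G0=0 G3=(0+0>=2)=0 G4=0(const) -> 11000

11000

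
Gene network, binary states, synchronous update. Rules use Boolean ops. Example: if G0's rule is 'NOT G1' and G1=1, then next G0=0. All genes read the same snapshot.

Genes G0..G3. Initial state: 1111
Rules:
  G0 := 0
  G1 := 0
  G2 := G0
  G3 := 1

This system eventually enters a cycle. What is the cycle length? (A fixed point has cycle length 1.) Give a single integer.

Step 0: 1111
Step 1: G0=0(const) G1=0(const) G2=G0=1 G3=1(const) -> 0011
Step 2: G0=0(const) G1=0(const) G2=G0=0 G3=1(const) -> 0001
Step 3: G0=0(const) G1=0(const) G2=G0=0 G3=1(const) -> 0001
State from step 3 equals state from step 2 -> cycle length 1

Answer: 1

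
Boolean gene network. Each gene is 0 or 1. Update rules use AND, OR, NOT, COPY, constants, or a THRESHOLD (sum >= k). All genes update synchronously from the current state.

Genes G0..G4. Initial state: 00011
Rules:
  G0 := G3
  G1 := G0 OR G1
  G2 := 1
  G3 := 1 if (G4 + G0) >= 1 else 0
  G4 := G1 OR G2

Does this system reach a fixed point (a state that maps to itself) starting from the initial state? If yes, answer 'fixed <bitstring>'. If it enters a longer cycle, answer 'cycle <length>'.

Answer: fixed 11111

Derivation:
Step 0: 00011
Step 1: G0=G3=1 G1=G0|G1=0|0=0 G2=1(const) G3=(1+0>=1)=1 G4=G1|G2=0|0=0 -> 10110
Step 2: G0=G3=1 G1=G0|G1=1|0=1 G2=1(const) G3=(0+1>=1)=1 G4=G1|G2=0|1=1 -> 11111
Step 3: G0=G3=1 G1=G0|G1=1|1=1 G2=1(const) G3=(1+1>=1)=1 G4=G1|G2=1|1=1 -> 11111
Fixed point reached at step 2: 11111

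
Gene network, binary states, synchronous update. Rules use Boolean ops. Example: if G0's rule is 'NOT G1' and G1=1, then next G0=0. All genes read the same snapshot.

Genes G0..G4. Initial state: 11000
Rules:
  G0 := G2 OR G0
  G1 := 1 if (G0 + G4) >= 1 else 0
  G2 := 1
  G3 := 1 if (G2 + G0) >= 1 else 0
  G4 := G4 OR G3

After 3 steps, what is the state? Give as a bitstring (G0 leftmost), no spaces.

Step 1: G0=G2|G0=0|1=1 G1=(1+0>=1)=1 G2=1(const) G3=(0+1>=1)=1 G4=G4|G3=0|0=0 -> 11110
Step 2: G0=G2|G0=1|1=1 G1=(1+0>=1)=1 G2=1(const) G3=(1+1>=1)=1 G4=G4|G3=0|1=1 -> 11111
Step 3: G0=G2|G0=1|1=1 G1=(1+1>=1)=1 G2=1(const) G3=(1+1>=1)=1 G4=G4|G3=1|1=1 -> 11111

11111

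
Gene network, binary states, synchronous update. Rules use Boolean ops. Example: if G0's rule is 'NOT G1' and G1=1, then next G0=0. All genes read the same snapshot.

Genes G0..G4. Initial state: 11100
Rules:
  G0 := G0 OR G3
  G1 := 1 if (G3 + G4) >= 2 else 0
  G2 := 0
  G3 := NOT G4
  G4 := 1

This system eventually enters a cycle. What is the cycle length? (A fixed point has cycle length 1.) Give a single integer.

Answer: 1

Derivation:
Step 0: 11100
Step 1: G0=G0|G3=1|0=1 G1=(0+0>=2)=0 G2=0(const) G3=NOT G4=NOT 0=1 G4=1(const) -> 10011
Step 2: G0=G0|G3=1|1=1 G1=(1+1>=2)=1 G2=0(const) G3=NOT G4=NOT 1=0 G4=1(const) -> 11001
Step 3: G0=G0|G3=1|0=1 G1=(0+1>=2)=0 G2=0(const) G3=NOT G4=NOT 1=0 G4=1(const) -> 10001
Step 4: G0=G0|G3=1|0=1 G1=(0+1>=2)=0 G2=0(const) G3=NOT G4=NOT 1=0 G4=1(const) -> 10001
State from step 4 equals state from step 3 -> cycle length 1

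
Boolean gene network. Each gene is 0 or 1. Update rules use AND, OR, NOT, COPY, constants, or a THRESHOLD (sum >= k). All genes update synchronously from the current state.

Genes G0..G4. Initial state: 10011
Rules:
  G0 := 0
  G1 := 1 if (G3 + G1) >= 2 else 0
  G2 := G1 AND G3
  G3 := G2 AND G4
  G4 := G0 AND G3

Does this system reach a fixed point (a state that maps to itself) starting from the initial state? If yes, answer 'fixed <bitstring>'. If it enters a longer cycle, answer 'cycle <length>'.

Step 0: 10011
Step 1: G0=0(const) G1=(1+0>=2)=0 G2=G1&G3=0&1=0 G3=G2&G4=0&1=0 G4=G0&G3=1&1=1 -> 00001
Step 2: G0=0(const) G1=(0+0>=2)=0 G2=G1&G3=0&0=0 G3=G2&G4=0&1=0 G4=G0&G3=0&0=0 -> 00000
Step 3: G0=0(const) G1=(0+0>=2)=0 G2=G1&G3=0&0=0 G3=G2&G4=0&0=0 G4=G0&G3=0&0=0 -> 00000
Fixed point reached at step 2: 00000

Answer: fixed 00000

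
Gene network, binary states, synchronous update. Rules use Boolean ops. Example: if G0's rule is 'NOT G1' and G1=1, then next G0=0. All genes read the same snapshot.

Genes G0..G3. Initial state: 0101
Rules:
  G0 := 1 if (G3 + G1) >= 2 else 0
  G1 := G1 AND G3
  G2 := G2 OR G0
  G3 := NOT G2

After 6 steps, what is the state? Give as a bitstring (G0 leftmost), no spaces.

Step 1: G0=(1+1>=2)=1 G1=G1&G3=1&1=1 G2=G2|G0=0|0=0 G3=NOT G2=NOT 0=1 -> 1101
Step 2: G0=(1+1>=2)=1 G1=G1&G3=1&1=1 G2=G2|G0=0|1=1 G3=NOT G2=NOT 0=1 -> 1111
Step 3: G0=(1+1>=2)=1 G1=G1&G3=1&1=1 G2=G2|G0=1|1=1 G3=NOT G2=NOT 1=0 -> 1110
Step 4: G0=(0+1>=2)=0 G1=G1&G3=1&0=0 G2=G2|G0=1|1=1 G3=NOT G2=NOT 1=0 -> 0010
Step 5: G0=(0+0>=2)=0 G1=G1&G3=0&0=0 G2=G2|G0=1|0=1 G3=NOT G2=NOT 1=0 -> 0010
Step 6: G0=(0+0>=2)=0 G1=G1&G3=0&0=0 G2=G2|G0=1|0=1 G3=NOT G2=NOT 1=0 -> 0010

0010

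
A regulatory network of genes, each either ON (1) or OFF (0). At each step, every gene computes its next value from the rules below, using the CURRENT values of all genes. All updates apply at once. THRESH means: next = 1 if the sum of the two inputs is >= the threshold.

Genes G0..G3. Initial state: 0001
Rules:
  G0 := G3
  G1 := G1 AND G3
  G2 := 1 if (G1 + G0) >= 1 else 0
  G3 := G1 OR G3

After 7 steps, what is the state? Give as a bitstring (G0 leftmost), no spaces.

Step 1: G0=G3=1 G1=G1&G3=0&1=0 G2=(0+0>=1)=0 G3=G1|G3=0|1=1 -> 1001
Step 2: G0=G3=1 G1=G1&G3=0&1=0 G2=(0+1>=1)=1 G3=G1|G3=0|1=1 -> 1011
Step 3: G0=G3=1 G1=G1&G3=0&1=0 G2=(0+1>=1)=1 G3=G1|G3=0|1=1 -> 1011
Step 4: G0=G3=1 G1=G1&G3=0&1=0 G2=(0+1>=1)=1 G3=G1|G3=0|1=1 -> 1011
Step 5: G0=G3=1 G1=G1&G3=0&1=0 G2=(0+1>=1)=1 G3=G1|G3=0|1=1 -> 1011
Step 6: G0=G3=1 G1=G1&G3=0&1=0 G2=(0+1>=1)=1 G3=G1|G3=0|1=1 -> 1011
Step 7: G0=G3=1 G1=G1&G3=0&1=0 G2=(0+1>=1)=1 G3=G1|G3=0|1=1 -> 1011

1011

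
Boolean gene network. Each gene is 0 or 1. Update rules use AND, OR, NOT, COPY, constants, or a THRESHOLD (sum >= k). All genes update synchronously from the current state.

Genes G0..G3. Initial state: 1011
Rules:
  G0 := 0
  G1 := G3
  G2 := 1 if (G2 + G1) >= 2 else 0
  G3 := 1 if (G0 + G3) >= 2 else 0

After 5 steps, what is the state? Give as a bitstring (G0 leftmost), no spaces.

Step 1: G0=0(const) G1=G3=1 G2=(1+0>=2)=0 G3=(1+1>=2)=1 -> 0101
Step 2: G0=0(const) G1=G3=1 G2=(0+1>=2)=0 G3=(0+1>=2)=0 -> 0100
Step 3: G0=0(const) G1=G3=0 G2=(0+1>=2)=0 G3=(0+0>=2)=0 -> 0000
Step 4: G0=0(const) G1=G3=0 G2=(0+0>=2)=0 G3=(0+0>=2)=0 -> 0000
Step 5: G0=0(const) G1=G3=0 G2=(0+0>=2)=0 G3=(0+0>=2)=0 -> 0000

0000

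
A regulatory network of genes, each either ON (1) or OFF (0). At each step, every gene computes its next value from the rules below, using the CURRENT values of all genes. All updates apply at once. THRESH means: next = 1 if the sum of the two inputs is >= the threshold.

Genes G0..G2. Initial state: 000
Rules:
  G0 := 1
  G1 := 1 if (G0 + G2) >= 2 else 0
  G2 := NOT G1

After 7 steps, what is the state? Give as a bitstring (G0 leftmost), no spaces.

Step 1: G0=1(const) G1=(0+0>=2)=0 G2=NOT G1=NOT 0=1 -> 101
Step 2: G0=1(const) G1=(1+1>=2)=1 G2=NOT G1=NOT 0=1 -> 111
Step 3: G0=1(const) G1=(1+1>=2)=1 G2=NOT G1=NOT 1=0 -> 110
Step 4: G0=1(const) G1=(1+0>=2)=0 G2=NOT G1=NOT 1=0 -> 100
Step 5: G0=1(const) G1=(1+0>=2)=0 G2=NOT G1=NOT 0=1 -> 101
Step 6: G0=1(const) G1=(1+1>=2)=1 G2=NOT G1=NOT 0=1 -> 111
Step 7: G0=1(const) G1=(1+1>=2)=1 G2=NOT G1=NOT 1=0 -> 110

110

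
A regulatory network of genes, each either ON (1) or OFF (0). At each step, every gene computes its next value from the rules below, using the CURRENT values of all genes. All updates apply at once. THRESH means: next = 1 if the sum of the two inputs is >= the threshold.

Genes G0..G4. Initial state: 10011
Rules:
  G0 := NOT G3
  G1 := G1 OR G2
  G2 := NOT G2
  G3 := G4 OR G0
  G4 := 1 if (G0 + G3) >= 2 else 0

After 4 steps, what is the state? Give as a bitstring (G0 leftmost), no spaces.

Step 1: G0=NOT G3=NOT 1=0 G1=G1|G2=0|0=0 G2=NOT G2=NOT 0=1 G3=G4|G0=1|1=1 G4=(1+1>=2)=1 -> 00111
Step 2: G0=NOT G3=NOT 1=0 G1=G1|G2=0|1=1 G2=NOT G2=NOT 1=0 G3=G4|G0=1|0=1 G4=(0+1>=2)=0 -> 01010
Step 3: G0=NOT G3=NOT 1=0 G1=G1|G2=1|0=1 G2=NOT G2=NOT 0=1 G3=G4|G0=0|0=0 G4=(0+1>=2)=0 -> 01100
Step 4: G0=NOT G3=NOT 0=1 G1=G1|G2=1|1=1 G2=NOT G2=NOT 1=0 G3=G4|G0=0|0=0 G4=(0+0>=2)=0 -> 11000

11000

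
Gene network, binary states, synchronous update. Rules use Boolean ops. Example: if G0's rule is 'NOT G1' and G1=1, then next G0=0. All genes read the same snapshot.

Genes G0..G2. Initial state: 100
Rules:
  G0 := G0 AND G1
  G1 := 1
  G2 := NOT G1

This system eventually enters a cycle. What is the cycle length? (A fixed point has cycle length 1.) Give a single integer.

Answer: 1

Derivation:
Step 0: 100
Step 1: G0=G0&G1=1&0=0 G1=1(const) G2=NOT G1=NOT 0=1 -> 011
Step 2: G0=G0&G1=0&1=0 G1=1(const) G2=NOT G1=NOT 1=0 -> 010
Step 3: G0=G0&G1=0&1=0 G1=1(const) G2=NOT G1=NOT 1=0 -> 010
State from step 3 equals state from step 2 -> cycle length 1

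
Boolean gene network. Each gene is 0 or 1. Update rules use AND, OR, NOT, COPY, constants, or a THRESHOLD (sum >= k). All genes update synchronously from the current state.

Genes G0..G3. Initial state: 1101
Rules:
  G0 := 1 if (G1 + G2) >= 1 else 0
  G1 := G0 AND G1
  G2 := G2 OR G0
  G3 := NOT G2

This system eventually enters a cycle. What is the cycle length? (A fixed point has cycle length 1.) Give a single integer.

Step 0: 1101
Step 1: G0=(1+0>=1)=1 G1=G0&G1=1&1=1 G2=G2|G0=0|1=1 G3=NOT G2=NOT 0=1 -> 1111
Step 2: G0=(1+1>=1)=1 G1=G0&G1=1&1=1 G2=G2|G0=1|1=1 G3=NOT G2=NOT 1=0 -> 1110
Step 3: G0=(1+1>=1)=1 G1=G0&G1=1&1=1 G2=G2|G0=1|1=1 G3=NOT G2=NOT 1=0 -> 1110
State from step 3 equals state from step 2 -> cycle length 1

Answer: 1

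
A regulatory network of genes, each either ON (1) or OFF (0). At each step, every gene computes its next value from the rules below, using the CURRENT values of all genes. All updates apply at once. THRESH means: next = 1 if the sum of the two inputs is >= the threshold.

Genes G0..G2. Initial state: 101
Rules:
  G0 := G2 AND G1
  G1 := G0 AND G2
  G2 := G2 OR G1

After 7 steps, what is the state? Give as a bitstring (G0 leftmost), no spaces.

Step 1: G0=G2&G1=1&0=0 G1=G0&G2=1&1=1 G2=G2|G1=1|0=1 -> 011
Step 2: G0=G2&G1=1&1=1 G1=G0&G2=0&1=0 G2=G2|G1=1|1=1 -> 101
Step 3: G0=G2&G1=1&0=0 G1=G0&G2=1&1=1 G2=G2|G1=1|0=1 -> 011
Step 4: G0=G2&G1=1&1=1 G1=G0&G2=0&1=0 G2=G2|G1=1|1=1 -> 101
Step 5: G0=G2&G1=1&0=0 G1=G0&G2=1&1=1 G2=G2|G1=1|0=1 -> 011
Step 6: G0=G2&G1=1&1=1 G1=G0&G2=0&1=0 G2=G2|G1=1|1=1 -> 101
Step 7: G0=G2&G1=1&0=0 G1=G0&G2=1&1=1 G2=G2|G1=1|0=1 -> 011

011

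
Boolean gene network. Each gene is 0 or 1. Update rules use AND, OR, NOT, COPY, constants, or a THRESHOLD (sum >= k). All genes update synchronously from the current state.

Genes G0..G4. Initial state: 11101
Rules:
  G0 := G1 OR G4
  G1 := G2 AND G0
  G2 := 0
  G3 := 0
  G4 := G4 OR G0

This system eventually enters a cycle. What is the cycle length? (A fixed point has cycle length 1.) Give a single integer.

Answer: 1

Derivation:
Step 0: 11101
Step 1: G0=G1|G4=1|1=1 G1=G2&G0=1&1=1 G2=0(const) G3=0(const) G4=G4|G0=1|1=1 -> 11001
Step 2: G0=G1|G4=1|1=1 G1=G2&G0=0&1=0 G2=0(const) G3=0(const) G4=G4|G0=1|1=1 -> 10001
Step 3: G0=G1|G4=0|1=1 G1=G2&G0=0&1=0 G2=0(const) G3=0(const) G4=G4|G0=1|1=1 -> 10001
State from step 3 equals state from step 2 -> cycle length 1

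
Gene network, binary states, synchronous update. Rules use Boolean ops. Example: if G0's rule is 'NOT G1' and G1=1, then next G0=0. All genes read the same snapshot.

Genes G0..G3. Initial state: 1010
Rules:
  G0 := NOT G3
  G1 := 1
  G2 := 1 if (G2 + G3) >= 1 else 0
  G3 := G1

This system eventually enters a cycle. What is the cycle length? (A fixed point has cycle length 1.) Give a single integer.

Answer: 1

Derivation:
Step 0: 1010
Step 1: G0=NOT G3=NOT 0=1 G1=1(const) G2=(1+0>=1)=1 G3=G1=0 -> 1110
Step 2: G0=NOT G3=NOT 0=1 G1=1(const) G2=(1+0>=1)=1 G3=G1=1 -> 1111
Step 3: G0=NOT G3=NOT 1=0 G1=1(const) G2=(1+1>=1)=1 G3=G1=1 -> 0111
Step 4: G0=NOT G3=NOT 1=0 G1=1(const) G2=(1+1>=1)=1 G3=G1=1 -> 0111
State from step 4 equals state from step 3 -> cycle length 1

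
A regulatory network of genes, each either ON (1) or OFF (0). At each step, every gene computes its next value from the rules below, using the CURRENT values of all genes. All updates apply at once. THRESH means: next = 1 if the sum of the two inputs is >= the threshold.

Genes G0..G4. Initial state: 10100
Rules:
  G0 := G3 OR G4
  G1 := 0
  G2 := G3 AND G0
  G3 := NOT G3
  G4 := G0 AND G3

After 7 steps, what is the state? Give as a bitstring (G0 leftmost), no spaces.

Step 1: G0=G3|G4=0|0=0 G1=0(const) G2=G3&G0=0&1=0 G3=NOT G3=NOT 0=1 G4=G0&G3=1&0=0 -> 00010
Step 2: G0=G3|G4=1|0=1 G1=0(const) G2=G3&G0=1&0=0 G3=NOT G3=NOT 1=0 G4=G0&G3=0&1=0 -> 10000
Step 3: G0=G3|G4=0|0=0 G1=0(const) G2=G3&G0=0&1=0 G3=NOT G3=NOT 0=1 G4=G0&G3=1&0=0 -> 00010
Step 4: G0=G3|G4=1|0=1 G1=0(const) G2=G3&G0=1&0=0 G3=NOT G3=NOT 1=0 G4=G0&G3=0&1=0 -> 10000
Step 5: G0=G3|G4=0|0=0 G1=0(const) G2=G3&G0=0&1=0 G3=NOT G3=NOT 0=1 G4=G0&G3=1&0=0 -> 00010
Step 6: G0=G3|G4=1|0=1 G1=0(const) G2=G3&G0=1&0=0 G3=NOT G3=NOT 1=0 G4=G0&G3=0&1=0 -> 10000
Step 7: G0=G3|G4=0|0=0 G1=0(const) G2=G3&G0=0&1=0 G3=NOT G3=NOT 0=1 G4=G0&G3=1&0=0 -> 00010

00010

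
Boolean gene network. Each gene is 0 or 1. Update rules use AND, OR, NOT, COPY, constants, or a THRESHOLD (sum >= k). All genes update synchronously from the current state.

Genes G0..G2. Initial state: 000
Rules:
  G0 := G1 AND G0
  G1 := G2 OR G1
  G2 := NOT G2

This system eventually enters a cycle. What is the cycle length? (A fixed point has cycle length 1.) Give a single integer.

Answer: 2

Derivation:
Step 0: 000
Step 1: G0=G1&G0=0&0=0 G1=G2|G1=0|0=0 G2=NOT G2=NOT 0=1 -> 001
Step 2: G0=G1&G0=0&0=0 G1=G2|G1=1|0=1 G2=NOT G2=NOT 1=0 -> 010
Step 3: G0=G1&G0=1&0=0 G1=G2|G1=0|1=1 G2=NOT G2=NOT 0=1 -> 011
Step 4: G0=G1&G0=1&0=0 G1=G2|G1=1|1=1 G2=NOT G2=NOT 1=0 -> 010
State from step 4 equals state from step 2 -> cycle length 2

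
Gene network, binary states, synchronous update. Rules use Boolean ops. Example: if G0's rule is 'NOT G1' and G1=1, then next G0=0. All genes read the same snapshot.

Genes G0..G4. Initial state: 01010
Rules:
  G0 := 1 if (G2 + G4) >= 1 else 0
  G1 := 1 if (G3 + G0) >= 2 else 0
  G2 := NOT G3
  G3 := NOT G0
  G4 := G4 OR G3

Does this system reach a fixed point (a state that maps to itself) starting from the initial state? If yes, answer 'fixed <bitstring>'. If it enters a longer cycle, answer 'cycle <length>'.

Step 0: 01010
Step 1: G0=(0+0>=1)=0 G1=(1+0>=2)=0 G2=NOT G3=NOT 1=0 G3=NOT G0=NOT 0=1 G4=G4|G3=0|1=1 -> 00011
Step 2: G0=(0+1>=1)=1 G1=(1+0>=2)=0 G2=NOT G3=NOT 1=0 G3=NOT G0=NOT 0=1 G4=G4|G3=1|1=1 -> 10011
Step 3: G0=(0+1>=1)=1 G1=(1+1>=2)=1 G2=NOT G3=NOT 1=0 G3=NOT G0=NOT 1=0 G4=G4|G3=1|1=1 -> 11001
Step 4: G0=(0+1>=1)=1 G1=(0+1>=2)=0 G2=NOT G3=NOT 0=1 G3=NOT G0=NOT 1=0 G4=G4|G3=1|0=1 -> 10101
Step 5: G0=(1+1>=1)=1 G1=(0+1>=2)=0 G2=NOT G3=NOT 0=1 G3=NOT G0=NOT 1=0 G4=G4|G3=1|0=1 -> 10101
Fixed point reached at step 4: 10101

Answer: fixed 10101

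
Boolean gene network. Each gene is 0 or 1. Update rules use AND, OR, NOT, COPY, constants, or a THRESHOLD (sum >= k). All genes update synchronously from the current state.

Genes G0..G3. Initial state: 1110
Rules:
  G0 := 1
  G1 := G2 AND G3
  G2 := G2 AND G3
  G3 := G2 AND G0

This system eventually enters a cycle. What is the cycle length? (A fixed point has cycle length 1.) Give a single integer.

Answer: 1

Derivation:
Step 0: 1110
Step 1: G0=1(const) G1=G2&G3=1&0=0 G2=G2&G3=1&0=0 G3=G2&G0=1&1=1 -> 1001
Step 2: G0=1(const) G1=G2&G3=0&1=0 G2=G2&G3=0&1=0 G3=G2&G0=0&1=0 -> 1000
Step 3: G0=1(const) G1=G2&G3=0&0=0 G2=G2&G3=0&0=0 G3=G2&G0=0&1=0 -> 1000
State from step 3 equals state from step 2 -> cycle length 1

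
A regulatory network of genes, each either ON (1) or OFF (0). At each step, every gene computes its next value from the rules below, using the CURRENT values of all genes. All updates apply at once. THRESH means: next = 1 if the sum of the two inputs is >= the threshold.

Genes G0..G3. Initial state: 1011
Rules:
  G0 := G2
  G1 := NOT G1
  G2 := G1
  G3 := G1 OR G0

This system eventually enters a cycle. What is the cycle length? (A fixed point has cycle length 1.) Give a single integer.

Step 0: 1011
Step 1: G0=G2=1 G1=NOT G1=NOT 0=1 G2=G1=0 G3=G1|G0=0|1=1 -> 1101
Step 2: G0=G2=0 G1=NOT G1=NOT 1=0 G2=G1=1 G3=G1|G0=1|1=1 -> 0011
Step 3: G0=G2=1 G1=NOT G1=NOT 0=1 G2=G1=0 G3=G1|G0=0|0=0 -> 1100
Step 4: G0=G2=0 G1=NOT G1=NOT 1=0 G2=G1=1 G3=G1|G0=1|1=1 -> 0011
State from step 4 equals state from step 2 -> cycle length 2

Answer: 2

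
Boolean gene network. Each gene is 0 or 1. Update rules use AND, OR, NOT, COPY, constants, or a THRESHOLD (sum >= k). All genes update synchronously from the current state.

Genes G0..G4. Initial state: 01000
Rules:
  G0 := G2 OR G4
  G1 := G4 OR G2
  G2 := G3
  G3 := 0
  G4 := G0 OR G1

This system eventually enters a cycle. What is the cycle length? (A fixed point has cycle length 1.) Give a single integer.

Step 0: 01000
Step 1: G0=G2|G4=0|0=0 G1=G4|G2=0|0=0 G2=G3=0 G3=0(const) G4=G0|G1=0|1=1 -> 00001
Step 2: G0=G2|G4=0|1=1 G1=G4|G2=1|0=1 G2=G3=0 G3=0(const) G4=G0|G1=0|0=0 -> 11000
Step 3: G0=G2|G4=0|0=0 G1=G4|G2=0|0=0 G2=G3=0 G3=0(const) G4=G0|G1=1|1=1 -> 00001
State from step 3 equals state from step 1 -> cycle length 2

Answer: 2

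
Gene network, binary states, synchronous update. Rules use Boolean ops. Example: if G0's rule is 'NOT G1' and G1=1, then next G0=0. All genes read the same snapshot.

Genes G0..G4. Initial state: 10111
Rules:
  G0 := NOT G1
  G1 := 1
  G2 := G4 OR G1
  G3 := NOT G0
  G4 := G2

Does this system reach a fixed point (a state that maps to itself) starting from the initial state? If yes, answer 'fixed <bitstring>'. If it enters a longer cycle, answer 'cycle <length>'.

Step 0: 10111
Step 1: G0=NOT G1=NOT 0=1 G1=1(const) G2=G4|G1=1|0=1 G3=NOT G0=NOT 1=0 G4=G2=1 -> 11101
Step 2: G0=NOT G1=NOT 1=0 G1=1(const) G2=G4|G1=1|1=1 G3=NOT G0=NOT 1=0 G4=G2=1 -> 01101
Step 3: G0=NOT G1=NOT 1=0 G1=1(const) G2=G4|G1=1|1=1 G3=NOT G0=NOT 0=1 G4=G2=1 -> 01111
Step 4: G0=NOT G1=NOT 1=0 G1=1(const) G2=G4|G1=1|1=1 G3=NOT G0=NOT 0=1 G4=G2=1 -> 01111
Fixed point reached at step 3: 01111

Answer: fixed 01111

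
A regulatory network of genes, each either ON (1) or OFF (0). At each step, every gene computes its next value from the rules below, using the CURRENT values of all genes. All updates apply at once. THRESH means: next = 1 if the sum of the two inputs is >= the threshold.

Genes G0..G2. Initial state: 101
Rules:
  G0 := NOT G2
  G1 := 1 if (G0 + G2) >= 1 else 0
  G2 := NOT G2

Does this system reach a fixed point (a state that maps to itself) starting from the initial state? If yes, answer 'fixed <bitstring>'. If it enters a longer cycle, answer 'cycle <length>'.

Step 0: 101
Step 1: G0=NOT G2=NOT 1=0 G1=(1+1>=1)=1 G2=NOT G2=NOT 1=0 -> 010
Step 2: G0=NOT G2=NOT 0=1 G1=(0+0>=1)=0 G2=NOT G2=NOT 0=1 -> 101
Cycle of length 2 starting at step 0 -> no fixed point

Answer: cycle 2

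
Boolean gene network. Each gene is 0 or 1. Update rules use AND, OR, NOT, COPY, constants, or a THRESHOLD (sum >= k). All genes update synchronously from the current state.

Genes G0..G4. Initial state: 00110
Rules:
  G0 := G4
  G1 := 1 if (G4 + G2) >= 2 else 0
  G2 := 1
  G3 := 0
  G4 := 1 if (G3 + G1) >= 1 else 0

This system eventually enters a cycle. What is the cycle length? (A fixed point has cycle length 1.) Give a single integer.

Step 0: 00110
Step 1: G0=G4=0 G1=(0+1>=2)=0 G2=1(const) G3=0(const) G4=(1+0>=1)=1 -> 00101
Step 2: G0=G4=1 G1=(1+1>=2)=1 G2=1(const) G3=0(const) G4=(0+0>=1)=0 -> 11100
Step 3: G0=G4=0 G1=(0+1>=2)=0 G2=1(const) G3=0(const) G4=(0+1>=1)=1 -> 00101
State from step 3 equals state from step 1 -> cycle length 2

Answer: 2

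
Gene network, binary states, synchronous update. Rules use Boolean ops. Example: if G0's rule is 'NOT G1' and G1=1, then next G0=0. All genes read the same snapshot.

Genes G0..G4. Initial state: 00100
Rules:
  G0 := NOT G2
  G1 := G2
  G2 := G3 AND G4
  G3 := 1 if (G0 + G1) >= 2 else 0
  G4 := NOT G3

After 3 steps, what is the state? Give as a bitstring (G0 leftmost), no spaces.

Step 1: G0=NOT G2=NOT 1=0 G1=G2=1 G2=G3&G4=0&0=0 G3=(0+0>=2)=0 G4=NOT G3=NOT 0=1 -> 01001
Step 2: G0=NOT G2=NOT 0=1 G1=G2=0 G2=G3&G4=0&1=0 G3=(0+1>=2)=0 G4=NOT G3=NOT 0=1 -> 10001
Step 3: G0=NOT G2=NOT 0=1 G1=G2=0 G2=G3&G4=0&1=0 G3=(1+0>=2)=0 G4=NOT G3=NOT 0=1 -> 10001

10001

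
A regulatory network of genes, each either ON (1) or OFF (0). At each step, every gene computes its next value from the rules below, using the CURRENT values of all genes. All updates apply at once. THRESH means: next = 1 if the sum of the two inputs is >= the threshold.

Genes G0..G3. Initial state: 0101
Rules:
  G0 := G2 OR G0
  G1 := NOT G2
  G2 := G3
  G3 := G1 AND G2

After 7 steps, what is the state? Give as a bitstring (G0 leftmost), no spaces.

Step 1: G0=G2|G0=0|0=0 G1=NOT G2=NOT 0=1 G2=G3=1 G3=G1&G2=1&0=0 -> 0110
Step 2: G0=G2|G0=1|0=1 G1=NOT G2=NOT 1=0 G2=G3=0 G3=G1&G2=1&1=1 -> 1001
Step 3: G0=G2|G0=0|1=1 G1=NOT G2=NOT 0=1 G2=G3=1 G3=G1&G2=0&0=0 -> 1110
Step 4: G0=G2|G0=1|1=1 G1=NOT G2=NOT 1=0 G2=G3=0 G3=G1&G2=1&1=1 -> 1001
Step 5: G0=G2|G0=0|1=1 G1=NOT G2=NOT 0=1 G2=G3=1 G3=G1&G2=0&0=0 -> 1110
Step 6: G0=G2|G0=1|1=1 G1=NOT G2=NOT 1=0 G2=G3=0 G3=G1&G2=1&1=1 -> 1001
Step 7: G0=G2|G0=0|1=1 G1=NOT G2=NOT 0=1 G2=G3=1 G3=G1&G2=0&0=0 -> 1110

1110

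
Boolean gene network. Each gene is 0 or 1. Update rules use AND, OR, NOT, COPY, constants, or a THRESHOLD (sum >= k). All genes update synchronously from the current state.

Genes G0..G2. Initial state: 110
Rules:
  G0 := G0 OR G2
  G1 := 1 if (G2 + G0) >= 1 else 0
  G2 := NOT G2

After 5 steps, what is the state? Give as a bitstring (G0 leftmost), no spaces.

Step 1: G0=G0|G2=1|0=1 G1=(0+1>=1)=1 G2=NOT G2=NOT 0=1 -> 111
Step 2: G0=G0|G2=1|1=1 G1=(1+1>=1)=1 G2=NOT G2=NOT 1=0 -> 110
Step 3: G0=G0|G2=1|0=1 G1=(0+1>=1)=1 G2=NOT G2=NOT 0=1 -> 111
Step 4: G0=G0|G2=1|1=1 G1=(1+1>=1)=1 G2=NOT G2=NOT 1=0 -> 110
Step 5: G0=G0|G2=1|0=1 G1=(0+1>=1)=1 G2=NOT G2=NOT 0=1 -> 111

111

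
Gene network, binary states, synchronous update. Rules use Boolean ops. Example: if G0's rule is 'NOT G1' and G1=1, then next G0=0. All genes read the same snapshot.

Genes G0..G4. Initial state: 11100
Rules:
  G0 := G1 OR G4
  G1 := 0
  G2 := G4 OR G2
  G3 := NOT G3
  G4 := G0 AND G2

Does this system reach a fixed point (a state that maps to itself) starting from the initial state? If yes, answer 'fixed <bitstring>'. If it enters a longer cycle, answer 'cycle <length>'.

Answer: cycle 2

Derivation:
Step 0: 11100
Step 1: G0=G1|G4=1|0=1 G1=0(const) G2=G4|G2=0|1=1 G3=NOT G3=NOT 0=1 G4=G0&G2=1&1=1 -> 10111
Step 2: G0=G1|G4=0|1=1 G1=0(const) G2=G4|G2=1|1=1 G3=NOT G3=NOT 1=0 G4=G0&G2=1&1=1 -> 10101
Step 3: G0=G1|G4=0|1=1 G1=0(const) G2=G4|G2=1|1=1 G3=NOT G3=NOT 0=1 G4=G0&G2=1&1=1 -> 10111
Cycle of length 2 starting at step 1 -> no fixed point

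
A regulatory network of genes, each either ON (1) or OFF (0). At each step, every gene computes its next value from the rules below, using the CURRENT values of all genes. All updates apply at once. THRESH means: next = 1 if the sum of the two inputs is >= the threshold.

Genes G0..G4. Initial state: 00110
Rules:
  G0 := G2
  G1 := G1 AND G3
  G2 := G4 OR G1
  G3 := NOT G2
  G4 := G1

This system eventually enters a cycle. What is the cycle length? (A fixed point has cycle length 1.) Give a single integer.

Step 0: 00110
Step 1: G0=G2=1 G1=G1&G3=0&1=0 G2=G4|G1=0|0=0 G3=NOT G2=NOT 1=0 G4=G1=0 -> 10000
Step 2: G0=G2=0 G1=G1&G3=0&0=0 G2=G4|G1=0|0=0 G3=NOT G2=NOT 0=1 G4=G1=0 -> 00010
Step 3: G0=G2=0 G1=G1&G3=0&1=0 G2=G4|G1=0|0=0 G3=NOT G2=NOT 0=1 G4=G1=0 -> 00010
State from step 3 equals state from step 2 -> cycle length 1

Answer: 1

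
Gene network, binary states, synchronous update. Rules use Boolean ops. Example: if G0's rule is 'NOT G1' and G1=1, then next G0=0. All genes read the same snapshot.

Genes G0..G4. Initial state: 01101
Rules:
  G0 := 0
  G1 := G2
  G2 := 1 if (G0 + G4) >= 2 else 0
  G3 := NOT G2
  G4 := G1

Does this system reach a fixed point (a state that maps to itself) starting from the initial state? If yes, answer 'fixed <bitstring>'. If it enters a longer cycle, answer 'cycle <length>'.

Step 0: 01101
Step 1: G0=0(const) G1=G2=1 G2=(0+1>=2)=0 G3=NOT G2=NOT 1=0 G4=G1=1 -> 01001
Step 2: G0=0(const) G1=G2=0 G2=(0+1>=2)=0 G3=NOT G2=NOT 0=1 G4=G1=1 -> 00011
Step 3: G0=0(const) G1=G2=0 G2=(0+1>=2)=0 G3=NOT G2=NOT 0=1 G4=G1=0 -> 00010
Step 4: G0=0(const) G1=G2=0 G2=(0+0>=2)=0 G3=NOT G2=NOT 0=1 G4=G1=0 -> 00010
Fixed point reached at step 3: 00010

Answer: fixed 00010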